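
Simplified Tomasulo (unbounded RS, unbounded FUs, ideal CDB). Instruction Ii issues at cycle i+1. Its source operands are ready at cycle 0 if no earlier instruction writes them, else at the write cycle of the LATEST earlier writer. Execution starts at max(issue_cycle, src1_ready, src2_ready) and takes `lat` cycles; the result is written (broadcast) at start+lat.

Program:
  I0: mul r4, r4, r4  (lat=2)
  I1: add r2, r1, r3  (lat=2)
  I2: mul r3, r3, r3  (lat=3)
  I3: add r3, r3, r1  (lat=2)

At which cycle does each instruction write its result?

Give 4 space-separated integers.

Answer: 3 4 6 8

Derivation:
I0 mul r4: issue@1 deps=(None,None) exec_start@1 write@3
I1 add r2: issue@2 deps=(None,None) exec_start@2 write@4
I2 mul r3: issue@3 deps=(None,None) exec_start@3 write@6
I3 add r3: issue@4 deps=(2,None) exec_start@6 write@8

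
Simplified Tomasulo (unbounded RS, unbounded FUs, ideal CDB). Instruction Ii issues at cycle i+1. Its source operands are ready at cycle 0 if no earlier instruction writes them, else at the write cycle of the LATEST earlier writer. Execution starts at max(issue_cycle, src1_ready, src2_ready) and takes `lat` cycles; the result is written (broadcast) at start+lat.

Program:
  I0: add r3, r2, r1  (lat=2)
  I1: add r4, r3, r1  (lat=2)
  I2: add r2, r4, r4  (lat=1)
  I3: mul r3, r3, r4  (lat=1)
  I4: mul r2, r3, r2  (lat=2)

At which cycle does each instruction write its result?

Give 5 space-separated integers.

Answer: 3 5 6 6 8

Derivation:
I0 add r3: issue@1 deps=(None,None) exec_start@1 write@3
I1 add r4: issue@2 deps=(0,None) exec_start@3 write@5
I2 add r2: issue@3 deps=(1,1) exec_start@5 write@6
I3 mul r3: issue@4 deps=(0,1) exec_start@5 write@6
I4 mul r2: issue@5 deps=(3,2) exec_start@6 write@8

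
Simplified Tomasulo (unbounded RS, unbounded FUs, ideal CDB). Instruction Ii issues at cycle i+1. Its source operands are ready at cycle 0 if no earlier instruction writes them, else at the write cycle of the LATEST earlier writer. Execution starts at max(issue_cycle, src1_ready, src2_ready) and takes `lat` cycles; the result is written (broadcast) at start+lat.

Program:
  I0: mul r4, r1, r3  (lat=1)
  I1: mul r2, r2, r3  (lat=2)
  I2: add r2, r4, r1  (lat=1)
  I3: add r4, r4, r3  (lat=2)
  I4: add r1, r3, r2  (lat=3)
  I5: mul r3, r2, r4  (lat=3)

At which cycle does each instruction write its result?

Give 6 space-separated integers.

I0 mul r4: issue@1 deps=(None,None) exec_start@1 write@2
I1 mul r2: issue@2 deps=(None,None) exec_start@2 write@4
I2 add r2: issue@3 deps=(0,None) exec_start@3 write@4
I3 add r4: issue@4 deps=(0,None) exec_start@4 write@6
I4 add r1: issue@5 deps=(None,2) exec_start@5 write@8
I5 mul r3: issue@6 deps=(2,3) exec_start@6 write@9

Answer: 2 4 4 6 8 9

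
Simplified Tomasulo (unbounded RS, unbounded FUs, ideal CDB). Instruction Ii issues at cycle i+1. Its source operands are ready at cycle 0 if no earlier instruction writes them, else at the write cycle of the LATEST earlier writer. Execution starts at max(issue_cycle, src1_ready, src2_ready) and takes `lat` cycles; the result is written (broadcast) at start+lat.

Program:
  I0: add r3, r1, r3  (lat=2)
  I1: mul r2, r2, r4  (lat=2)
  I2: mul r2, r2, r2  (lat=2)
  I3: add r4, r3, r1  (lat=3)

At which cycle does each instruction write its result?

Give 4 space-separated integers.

Answer: 3 4 6 7

Derivation:
I0 add r3: issue@1 deps=(None,None) exec_start@1 write@3
I1 mul r2: issue@2 deps=(None,None) exec_start@2 write@4
I2 mul r2: issue@3 deps=(1,1) exec_start@4 write@6
I3 add r4: issue@4 deps=(0,None) exec_start@4 write@7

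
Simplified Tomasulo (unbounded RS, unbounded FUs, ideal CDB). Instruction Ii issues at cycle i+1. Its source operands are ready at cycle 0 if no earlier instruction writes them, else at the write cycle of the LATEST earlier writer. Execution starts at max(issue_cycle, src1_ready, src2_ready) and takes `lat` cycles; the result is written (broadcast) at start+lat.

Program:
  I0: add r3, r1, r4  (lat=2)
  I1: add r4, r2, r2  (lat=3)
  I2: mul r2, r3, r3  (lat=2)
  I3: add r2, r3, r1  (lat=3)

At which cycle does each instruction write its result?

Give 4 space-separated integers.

I0 add r3: issue@1 deps=(None,None) exec_start@1 write@3
I1 add r4: issue@2 deps=(None,None) exec_start@2 write@5
I2 mul r2: issue@3 deps=(0,0) exec_start@3 write@5
I3 add r2: issue@4 deps=(0,None) exec_start@4 write@7

Answer: 3 5 5 7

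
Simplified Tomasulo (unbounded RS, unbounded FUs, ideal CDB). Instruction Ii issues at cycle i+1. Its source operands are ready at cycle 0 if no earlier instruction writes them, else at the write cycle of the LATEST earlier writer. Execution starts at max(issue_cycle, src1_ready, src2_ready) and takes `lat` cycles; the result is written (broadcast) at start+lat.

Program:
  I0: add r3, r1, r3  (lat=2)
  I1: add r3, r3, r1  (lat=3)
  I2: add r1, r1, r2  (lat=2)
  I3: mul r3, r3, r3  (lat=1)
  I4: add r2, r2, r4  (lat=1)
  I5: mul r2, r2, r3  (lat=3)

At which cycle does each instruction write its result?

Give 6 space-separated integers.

Answer: 3 6 5 7 6 10

Derivation:
I0 add r3: issue@1 deps=(None,None) exec_start@1 write@3
I1 add r3: issue@2 deps=(0,None) exec_start@3 write@6
I2 add r1: issue@3 deps=(None,None) exec_start@3 write@5
I3 mul r3: issue@4 deps=(1,1) exec_start@6 write@7
I4 add r2: issue@5 deps=(None,None) exec_start@5 write@6
I5 mul r2: issue@6 deps=(4,3) exec_start@7 write@10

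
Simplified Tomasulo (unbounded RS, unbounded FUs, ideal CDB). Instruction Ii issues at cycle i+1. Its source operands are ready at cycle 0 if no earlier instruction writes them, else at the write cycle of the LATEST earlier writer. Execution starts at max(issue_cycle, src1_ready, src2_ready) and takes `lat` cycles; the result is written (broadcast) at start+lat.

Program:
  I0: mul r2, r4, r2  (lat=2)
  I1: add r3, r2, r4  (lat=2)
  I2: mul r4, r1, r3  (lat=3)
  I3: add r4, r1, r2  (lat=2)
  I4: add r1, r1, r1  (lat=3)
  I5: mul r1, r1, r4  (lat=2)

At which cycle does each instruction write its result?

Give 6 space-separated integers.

Answer: 3 5 8 6 8 10

Derivation:
I0 mul r2: issue@1 deps=(None,None) exec_start@1 write@3
I1 add r3: issue@2 deps=(0,None) exec_start@3 write@5
I2 mul r4: issue@3 deps=(None,1) exec_start@5 write@8
I3 add r4: issue@4 deps=(None,0) exec_start@4 write@6
I4 add r1: issue@5 deps=(None,None) exec_start@5 write@8
I5 mul r1: issue@6 deps=(4,3) exec_start@8 write@10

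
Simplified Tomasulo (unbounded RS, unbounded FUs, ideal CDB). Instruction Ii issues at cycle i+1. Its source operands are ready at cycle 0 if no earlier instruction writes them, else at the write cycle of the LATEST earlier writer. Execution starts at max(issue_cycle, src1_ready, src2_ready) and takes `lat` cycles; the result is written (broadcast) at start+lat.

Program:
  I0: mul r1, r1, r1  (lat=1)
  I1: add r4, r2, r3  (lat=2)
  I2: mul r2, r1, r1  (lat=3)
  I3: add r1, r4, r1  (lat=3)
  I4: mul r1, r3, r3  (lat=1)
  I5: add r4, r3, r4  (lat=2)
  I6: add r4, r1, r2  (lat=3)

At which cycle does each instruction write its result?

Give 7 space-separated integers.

Answer: 2 4 6 7 6 8 10

Derivation:
I0 mul r1: issue@1 deps=(None,None) exec_start@1 write@2
I1 add r4: issue@2 deps=(None,None) exec_start@2 write@4
I2 mul r2: issue@3 deps=(0,0) exec_start@3 write@6
I3 add r1: issue@4 deps=(1,0) exec_start@4 write@7
I4 mul r1: issue@5 deps=(None,None) exec_start@5 write@6
I5 add r4: issue@6 deps=(None,1) exec_start@6 write@8
I6 add r4: issue@7 deps=(4,2) exec_start@7 write@10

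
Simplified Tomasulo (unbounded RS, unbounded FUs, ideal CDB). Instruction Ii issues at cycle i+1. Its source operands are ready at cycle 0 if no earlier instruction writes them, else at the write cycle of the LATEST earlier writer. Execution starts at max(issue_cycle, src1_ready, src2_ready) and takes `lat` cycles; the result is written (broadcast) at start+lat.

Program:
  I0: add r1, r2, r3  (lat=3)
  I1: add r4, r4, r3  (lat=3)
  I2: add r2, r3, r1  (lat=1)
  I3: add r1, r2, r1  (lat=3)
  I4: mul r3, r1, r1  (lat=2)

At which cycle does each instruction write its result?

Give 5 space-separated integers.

Answer: 4 5 5 8 10

Derivation:
I0 add r1: issue@1 deps=(None,None) exec_start@1 write@4
I1 add r4: issue@2 deps=(None,None) exec_start@2 write@5
I2 add r2: issue@3 deps=(None,0) exec_start@4 write@5
I3 add r1: issue@4 deps=(2,0) exec_start@5 write@8
I4 mul r3: issue@5 deps=(3,3) exec_start@8 write@10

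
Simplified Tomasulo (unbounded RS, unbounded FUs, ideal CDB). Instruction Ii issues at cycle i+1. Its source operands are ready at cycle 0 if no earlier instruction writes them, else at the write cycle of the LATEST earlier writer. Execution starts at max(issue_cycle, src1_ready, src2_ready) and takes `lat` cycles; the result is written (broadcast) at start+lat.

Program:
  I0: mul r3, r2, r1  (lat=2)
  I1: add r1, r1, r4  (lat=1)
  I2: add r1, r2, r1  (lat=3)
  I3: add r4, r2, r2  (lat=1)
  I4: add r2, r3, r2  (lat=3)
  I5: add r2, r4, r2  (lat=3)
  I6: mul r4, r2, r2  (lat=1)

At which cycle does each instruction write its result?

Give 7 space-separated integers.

I0 mul r3: issue@1 deps=(None,None) exec_start@1 write@3
I1 add r1: issue@2 deps=(None,None) exec_start@2 write@3
I2 add r1: issue@3 deps=(None,1) exec_start@3 write@6
I3 add r4: issue@4 deps=(None,None) exec_start@4 write@5
I4 add r2: issue@5 deps=(0,None) exec_start@5 write@8
I5 add r2: issue@6 deps=(3,4) exec_start@8 write@11
I6 mul r4: issue@7 deps=(5,5) exec_start@11 write@12

Answer: 3 3 6 5 8 11 12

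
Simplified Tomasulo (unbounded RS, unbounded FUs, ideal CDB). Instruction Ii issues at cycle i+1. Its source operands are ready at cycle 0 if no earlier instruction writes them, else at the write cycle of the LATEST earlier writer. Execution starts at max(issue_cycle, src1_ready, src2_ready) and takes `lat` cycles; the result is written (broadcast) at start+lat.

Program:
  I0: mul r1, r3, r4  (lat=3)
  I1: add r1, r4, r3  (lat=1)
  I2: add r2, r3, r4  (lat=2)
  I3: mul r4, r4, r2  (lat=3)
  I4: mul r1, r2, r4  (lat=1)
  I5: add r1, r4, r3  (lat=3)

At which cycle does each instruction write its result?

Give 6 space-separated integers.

I0 mul r1: issue@1 deps=(None,None) exec_start@1 write@4
I1 add r1: issue@2 deps=(None,None) exec_start@2 write@3
I2 add r2: issue@3 deps=(None,None) exec_start@3 write@5
I3 mul r4: issue@4 deps=(None,2) exec_start@5 write@8
I4 mul r1: issue@5 deps=(2,3) exec_start@8 write@9
I5 add r1: issue@6 deps=(3,None) exec_start@8 write@11

Answer: 4 3 5 8 9 11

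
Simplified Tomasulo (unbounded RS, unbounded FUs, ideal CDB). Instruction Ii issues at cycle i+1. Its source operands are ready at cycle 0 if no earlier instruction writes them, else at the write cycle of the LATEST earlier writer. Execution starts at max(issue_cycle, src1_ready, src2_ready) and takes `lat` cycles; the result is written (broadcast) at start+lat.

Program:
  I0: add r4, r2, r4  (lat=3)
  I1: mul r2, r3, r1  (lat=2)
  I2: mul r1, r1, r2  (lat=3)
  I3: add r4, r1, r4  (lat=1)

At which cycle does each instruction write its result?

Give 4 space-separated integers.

I0 add r4: issue@1 deps=(None,None) exec_start@1 write@4
I1 mul r2: issue@2 deps=(None,None) exec_start@2 write@4
I2 mul r1: issue@3 deps=(None,1) exec_start@4 write@7
I3 add r4: issue@4 deps=(2,0) exec_start@7 write@8

Answer: 4 4 7 8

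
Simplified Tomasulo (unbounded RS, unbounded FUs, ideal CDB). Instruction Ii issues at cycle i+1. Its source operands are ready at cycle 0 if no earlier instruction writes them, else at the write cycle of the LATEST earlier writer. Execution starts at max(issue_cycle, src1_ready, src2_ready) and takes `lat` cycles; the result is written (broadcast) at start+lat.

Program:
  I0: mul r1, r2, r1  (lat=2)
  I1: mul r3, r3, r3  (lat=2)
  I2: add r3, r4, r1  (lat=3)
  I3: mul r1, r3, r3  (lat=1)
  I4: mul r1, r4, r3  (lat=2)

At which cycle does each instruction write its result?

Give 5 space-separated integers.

I0 mul r1: issue@1 deps=(None,None) exec_start@1 write@3
I1 mul r3: issue@2 deps=(None,None) exec_start@2 write@4
I2 add r3: issue@3 deps=(None,0) exec_start@3 write@6
I3 mul r1: issue@4 deps=(2,2) exec_start@6 write@7
I4 mul r1: issue@5 deps=(None,2) exec_start@6 write@8

Answer: 3 4 6 7 8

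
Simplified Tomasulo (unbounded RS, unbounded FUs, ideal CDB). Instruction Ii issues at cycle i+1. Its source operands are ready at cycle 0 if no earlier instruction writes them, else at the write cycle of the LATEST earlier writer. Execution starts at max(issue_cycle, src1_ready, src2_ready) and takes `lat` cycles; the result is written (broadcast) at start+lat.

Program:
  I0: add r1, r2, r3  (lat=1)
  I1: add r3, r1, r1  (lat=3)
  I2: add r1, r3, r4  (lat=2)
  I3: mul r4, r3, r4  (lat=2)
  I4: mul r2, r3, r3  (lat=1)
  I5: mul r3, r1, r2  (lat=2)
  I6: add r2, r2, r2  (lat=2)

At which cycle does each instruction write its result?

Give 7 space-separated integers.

I0 add r1: issue@1 deps=(None,None) exec_start@1 write@2
I1 add r3: issue@2 deps=(0,0) exec_start@2 write@5
I2 add r1: issue@3 deps=(1,None) exec_start@5 write@7
I3 mul r4: issue@4 deps=(1,None) exec_start@5 write@7
I4 mul r2: issue@5 deps=(1,1) exec_start@5 write@6
I5 mul r3: issue@6 deps=(2,4) exec_start@7 write@9
I6 add r2: issue@7 deps=(4,4) exec_start@7 write@9

Answer: 2 5 7 7 6 9 9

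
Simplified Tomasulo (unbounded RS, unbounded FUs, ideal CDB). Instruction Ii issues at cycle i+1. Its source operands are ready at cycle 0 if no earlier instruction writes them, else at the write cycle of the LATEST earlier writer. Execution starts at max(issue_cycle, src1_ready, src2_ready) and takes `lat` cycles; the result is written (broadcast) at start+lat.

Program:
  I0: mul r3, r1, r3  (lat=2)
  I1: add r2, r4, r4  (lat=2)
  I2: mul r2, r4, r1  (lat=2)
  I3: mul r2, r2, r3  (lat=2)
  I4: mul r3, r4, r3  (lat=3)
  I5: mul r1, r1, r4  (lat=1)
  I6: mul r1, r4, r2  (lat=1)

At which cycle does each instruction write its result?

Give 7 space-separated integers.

I0 mul r3: issue@1 deps=(None,None) exec_start@1 write@3
I1 add r2: issue@2 deps=(None,None) exec_start@2 write@4
I2 mul r2: issue@3 deps=(None,None) exec_start@3 write@5
I3 mul r2: issue@4 deps=(2,0) exec_start@5 write@7
I4 mul r3: issue@5 deps=(None,0) exec_start@5 write@8
I5 mul r1: issue@6 deps=(None,None) exec_start@6 write@7
I6 mul r1: issue@7 deps=(None,3) exec_start@7 write@8

Answer: 3 4 5 7 8 7 8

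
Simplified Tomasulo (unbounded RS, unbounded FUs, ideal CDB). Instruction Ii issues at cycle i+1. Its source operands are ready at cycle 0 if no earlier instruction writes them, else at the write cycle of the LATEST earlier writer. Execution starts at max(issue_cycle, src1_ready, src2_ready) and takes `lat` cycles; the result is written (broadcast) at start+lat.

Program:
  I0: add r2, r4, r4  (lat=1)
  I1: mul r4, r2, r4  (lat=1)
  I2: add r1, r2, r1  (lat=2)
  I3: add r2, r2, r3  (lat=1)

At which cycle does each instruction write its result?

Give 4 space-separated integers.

Answer: 2 3 5 5

Derivation:
I0 add r2: issue@1 deps=(None,None) exec_start@1 write@2
I1 mul r4: issue@2 deps=(0,None) exec_start@2 write@3
I2 add r1: issue@3 deps=(0,None) exec_start@3 write@5
I3 add r2: issue@4 deps=(0,None) exec_start@4 write@5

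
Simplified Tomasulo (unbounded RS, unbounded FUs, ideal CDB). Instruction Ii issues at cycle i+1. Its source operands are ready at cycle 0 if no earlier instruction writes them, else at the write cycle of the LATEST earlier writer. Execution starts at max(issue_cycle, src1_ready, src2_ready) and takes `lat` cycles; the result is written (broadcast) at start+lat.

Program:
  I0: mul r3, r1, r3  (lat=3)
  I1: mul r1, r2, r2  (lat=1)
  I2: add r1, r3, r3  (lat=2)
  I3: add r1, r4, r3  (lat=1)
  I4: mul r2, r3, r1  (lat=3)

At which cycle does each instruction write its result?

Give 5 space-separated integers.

I0 mul r3: issue@1 deps=(None,None) exec_start@1 write@4
I1 mul r1: issue@2 deps=(None,None) exec_start@2 write@3
I2 add r1: issue@3 deps=(0,0) exec_start@4 write@6
I3 add r1: issue@4 deps=(None,0) exec_start@4 write@5
I4 mul r2: issue@5 deps=(0,3) exec_start@5 write@8

Answer: 4 3 6 5 8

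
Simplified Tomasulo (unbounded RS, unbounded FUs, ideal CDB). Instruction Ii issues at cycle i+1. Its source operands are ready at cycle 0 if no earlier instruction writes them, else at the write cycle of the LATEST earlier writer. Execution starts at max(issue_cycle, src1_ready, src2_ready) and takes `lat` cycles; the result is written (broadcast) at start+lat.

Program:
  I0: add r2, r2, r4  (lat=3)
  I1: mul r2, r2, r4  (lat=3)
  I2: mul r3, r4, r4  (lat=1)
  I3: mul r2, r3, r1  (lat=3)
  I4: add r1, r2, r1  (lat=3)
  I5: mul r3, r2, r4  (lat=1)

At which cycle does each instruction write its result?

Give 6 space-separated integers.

Answer: 4 7 4 7 10 8

Derivation:
I0 add r2: issue@1 deps=(None,None) exec_start@1 write@4
I1 mul r2: issue@2 deps=(0,None) exec_start@4 write@7
I2 mul r3: issue@3 deps=(None,None) exec_start@3 write@4
I3 mul r2: issue@4 deps=(2,None) exec_start@4 write@7
I4 add r1: issue@5 deps=(3,None) exec_start@7 write@10
I5 mul r3: issue@6 deps=(3,None) exec_start@7 write@8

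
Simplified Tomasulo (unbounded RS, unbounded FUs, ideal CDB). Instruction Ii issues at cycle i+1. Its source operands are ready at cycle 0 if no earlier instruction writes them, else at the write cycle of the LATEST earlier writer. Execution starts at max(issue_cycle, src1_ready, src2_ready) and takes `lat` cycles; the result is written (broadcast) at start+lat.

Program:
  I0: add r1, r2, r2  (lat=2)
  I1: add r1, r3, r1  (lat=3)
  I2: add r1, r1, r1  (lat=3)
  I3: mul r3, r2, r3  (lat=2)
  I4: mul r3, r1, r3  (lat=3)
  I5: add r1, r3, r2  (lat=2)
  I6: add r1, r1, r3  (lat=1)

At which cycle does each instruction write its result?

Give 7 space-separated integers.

I0 add r1: issue@1 deps=(None,None) exec_start@1 write@3
I1 add r1: issue@2 deps=(None,0) exec_start@3 write@6
I2 add r1: issue@3 deps=(1,1) exec_start@6 write@9
I3 mul r3: issue@4 deps=(None,None) exec_start@4 write@6
I4 mul r3: issue@5 deps=(2,3) exec_start@9 write@12
I5 add r1: issue@6 deps=(4,None) exec_start@12 write@14
I6 add r1: issue@7 deps=(5,4) exec_start@14 write@15

Answer: 3 6 9 6 12 14 15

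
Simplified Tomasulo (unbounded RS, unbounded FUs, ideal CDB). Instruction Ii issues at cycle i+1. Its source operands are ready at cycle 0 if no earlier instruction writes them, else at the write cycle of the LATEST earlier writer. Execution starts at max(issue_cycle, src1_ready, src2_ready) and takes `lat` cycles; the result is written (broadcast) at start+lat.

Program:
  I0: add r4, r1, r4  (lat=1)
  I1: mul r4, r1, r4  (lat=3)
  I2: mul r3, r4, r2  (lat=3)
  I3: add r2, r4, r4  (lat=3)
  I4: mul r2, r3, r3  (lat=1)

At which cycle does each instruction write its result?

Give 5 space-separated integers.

I0 add r4: issue@1 deps=(None,None) exec_start@1 write@2
I1 mul r4: issue@2 deps=(None,0) exec_start@2 write@5
I2 mul r3: issue@3 deps=(1,None) exec_start@5 write@8
I3 add r2: issue@4 deps=(1,1) exec_start@5 write@8
I4 mul r2: issue@5 deps=(2,2) exec_start@8 write@9

Answer: 2 5 8 8 9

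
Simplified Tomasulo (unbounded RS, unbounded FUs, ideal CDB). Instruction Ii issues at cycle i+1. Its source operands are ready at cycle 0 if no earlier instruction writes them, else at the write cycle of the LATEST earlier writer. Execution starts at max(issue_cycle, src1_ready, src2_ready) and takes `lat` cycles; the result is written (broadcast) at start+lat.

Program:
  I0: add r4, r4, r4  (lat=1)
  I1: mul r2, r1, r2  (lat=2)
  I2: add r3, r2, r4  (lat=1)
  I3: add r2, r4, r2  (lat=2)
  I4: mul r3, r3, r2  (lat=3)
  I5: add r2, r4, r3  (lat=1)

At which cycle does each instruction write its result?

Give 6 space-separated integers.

Answer: 2 4 5 6 9 10

Derivation:
I0 add r4: issue@1 deps=(None,None) exec_start@1 write@2
I1 mul r2: issue@2 deps=(None,None) exec_start@2 write@4
I2 add r3: issue@3 deps=(1,0) exec_start@4 write@5
I3 add r2: issue@4 deps=(0,1) exec_start@4 write@6
I4 mul r3: issue@5 deps=(2,3) exec_start@6 write@9
I5 add r2: issue@6 deps=(0,4) exec_start@9 write@10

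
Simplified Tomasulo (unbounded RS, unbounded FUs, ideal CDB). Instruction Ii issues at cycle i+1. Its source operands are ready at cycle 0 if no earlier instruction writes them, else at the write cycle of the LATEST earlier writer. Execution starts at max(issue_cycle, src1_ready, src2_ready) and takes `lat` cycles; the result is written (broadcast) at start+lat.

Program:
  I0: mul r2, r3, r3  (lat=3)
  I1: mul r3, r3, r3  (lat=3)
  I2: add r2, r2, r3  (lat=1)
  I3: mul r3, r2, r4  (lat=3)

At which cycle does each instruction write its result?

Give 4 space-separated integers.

Answer: 4 5 6 9

Derivation:
I0 mul r2: issue@1 deps=(None,None) exec_start@1 write@4
I1 mul r3: issue@2 deps=(None,None) exec_start@2 write@5
I2 add r2: issue@3 deps=(0,1) exec_start@5 write@6
I3 mul r3: issue@4 deps=(2,None) exec_start@6 write@9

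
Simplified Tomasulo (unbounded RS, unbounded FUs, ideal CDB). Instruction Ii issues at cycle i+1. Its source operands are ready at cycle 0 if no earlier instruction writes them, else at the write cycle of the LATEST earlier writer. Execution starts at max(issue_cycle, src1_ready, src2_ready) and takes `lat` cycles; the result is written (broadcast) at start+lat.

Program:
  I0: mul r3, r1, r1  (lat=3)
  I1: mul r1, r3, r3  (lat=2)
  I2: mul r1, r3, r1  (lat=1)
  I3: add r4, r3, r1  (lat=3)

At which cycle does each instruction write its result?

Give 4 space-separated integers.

Answer: 4 6 7 10

Derivation:
I0 mul r3: issue@1 deps=(None,None) exec_start@1 write@4
I1 mul r1: issue@2 deps=(0,0) exec_start@4 write@6
I2 mul r1: issue@3 deps=(0,1) exec_start@6 write@7
I3 add r4: issue@4 deps=(0,2) exec_start@7 write@10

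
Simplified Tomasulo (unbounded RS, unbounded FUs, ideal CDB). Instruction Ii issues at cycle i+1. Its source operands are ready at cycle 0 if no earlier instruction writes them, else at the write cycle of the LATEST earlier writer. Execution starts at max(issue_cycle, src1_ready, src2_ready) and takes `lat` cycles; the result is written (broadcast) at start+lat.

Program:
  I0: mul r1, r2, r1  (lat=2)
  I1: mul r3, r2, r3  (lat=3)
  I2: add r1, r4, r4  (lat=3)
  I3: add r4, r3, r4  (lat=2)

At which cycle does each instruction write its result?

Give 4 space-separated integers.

I0 mul r1: issue@1 deps=(None,None) exec_start@1 write@3
I1 mul r3: issue@2 deps=(None,None) exec_start@2 write@5
I2 add r1: issue@3 deps=(None,None) exec_start@3 write@6
I3 add r4: issue@4 deps=(1,None) exec_start@5 write@7

Answer: 3 5 6 7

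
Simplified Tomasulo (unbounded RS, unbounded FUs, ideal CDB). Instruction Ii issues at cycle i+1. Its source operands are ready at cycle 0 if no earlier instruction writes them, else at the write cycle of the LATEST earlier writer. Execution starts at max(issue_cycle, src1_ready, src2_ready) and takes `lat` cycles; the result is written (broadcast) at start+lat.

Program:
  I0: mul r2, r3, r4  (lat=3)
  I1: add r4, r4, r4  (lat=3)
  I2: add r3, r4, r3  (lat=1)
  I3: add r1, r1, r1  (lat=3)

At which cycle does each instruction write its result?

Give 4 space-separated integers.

I0 mul r2: issue@1 deps=(None,None) exec_start@1 write@4
I1 add r4: issue@2 deps=(None,None) exec_start@2 write@5
I2 add r3: issue@3 deps=(1,None) exec_start@5 write@6
I3 add r1: issue@4 deps=(None,None) exec_start@4 write@7

Answer: 4 5 6 7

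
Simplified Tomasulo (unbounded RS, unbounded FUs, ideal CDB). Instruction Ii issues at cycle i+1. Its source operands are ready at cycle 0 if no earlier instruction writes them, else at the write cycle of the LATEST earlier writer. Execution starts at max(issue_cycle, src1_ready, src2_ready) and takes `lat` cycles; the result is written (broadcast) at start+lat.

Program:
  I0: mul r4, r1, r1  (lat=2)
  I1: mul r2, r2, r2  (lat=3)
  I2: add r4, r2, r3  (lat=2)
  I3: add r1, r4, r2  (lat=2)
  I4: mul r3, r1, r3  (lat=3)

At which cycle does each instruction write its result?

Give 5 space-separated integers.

I0 mul r4: issue@1 deps=(None,None) exec_start@1 write@3
I1 mul r2: issue@2 deps=(None,None) exec_start@2 write@5
I2 add r4: issue@3 deps=(1,None) exec_start@5 write@7
I3 add r1: issue@4 deps=(2,1) exec_start@7 write@9
I4 mul r3: issue@5 deps=(3,None) exec_start@9 write@12

Answer: 3 5 7 9 12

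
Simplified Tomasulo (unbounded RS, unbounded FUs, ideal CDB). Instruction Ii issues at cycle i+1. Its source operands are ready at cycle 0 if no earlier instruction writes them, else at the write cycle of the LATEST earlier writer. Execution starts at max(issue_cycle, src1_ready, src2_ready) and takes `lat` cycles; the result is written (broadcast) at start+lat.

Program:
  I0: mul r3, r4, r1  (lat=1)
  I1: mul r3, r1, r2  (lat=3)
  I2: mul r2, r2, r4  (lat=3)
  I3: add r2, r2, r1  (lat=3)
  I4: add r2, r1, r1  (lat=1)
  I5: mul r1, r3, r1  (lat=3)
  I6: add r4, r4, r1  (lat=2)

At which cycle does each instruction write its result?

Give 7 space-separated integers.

I0 mul r3: issue@1 deps=(None,None) exec_start@1 write@2
I1 mul r3: issue@2 deps=(None,None) exec_start@2 write@5
I2 mul r2: issue@3 deps=(None,None) exec_start@3 write@6
I3 add r2: issue@4 deps=(2,None) exec_start@6 write@9
I4 add r2: issue@5 deps=(None,None) exec_start@5 write@6
I5 mul r1: issue@6 deps=(1,None) exec_start@6 write@9
I6 add r4: issue@7 deps=(None,5) exec_start@9 write@11

Answer: 2 5 6 9 6 9 11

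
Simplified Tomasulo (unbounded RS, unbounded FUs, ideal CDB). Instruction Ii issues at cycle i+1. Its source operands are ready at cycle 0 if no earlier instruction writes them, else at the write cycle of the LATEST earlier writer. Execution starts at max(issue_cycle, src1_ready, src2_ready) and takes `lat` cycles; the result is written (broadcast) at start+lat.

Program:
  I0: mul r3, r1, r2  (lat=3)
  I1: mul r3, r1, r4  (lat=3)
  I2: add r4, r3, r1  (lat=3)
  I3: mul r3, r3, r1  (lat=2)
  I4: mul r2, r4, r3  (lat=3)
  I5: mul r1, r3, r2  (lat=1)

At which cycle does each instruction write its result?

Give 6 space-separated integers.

I0 mul r3: issue@1 deps=(None,None) exec_start@1 write@4
I1 mul r3: issue@2 deps=(None,None) exec_start@2 write@5
I2 add r4: issue@3 deps=(1,None) exec_start@5 write@8
I3 mul r3: issue@4 deps=(1,None) exec_start@5 write@7
I4 mul r2: issue@5 deps=(2,3) exec_start@8 write@11
I5 mul r1: issue@6 deps=(3,4) exec_start@11 write@12

Answer: 4 5 8 7 11 12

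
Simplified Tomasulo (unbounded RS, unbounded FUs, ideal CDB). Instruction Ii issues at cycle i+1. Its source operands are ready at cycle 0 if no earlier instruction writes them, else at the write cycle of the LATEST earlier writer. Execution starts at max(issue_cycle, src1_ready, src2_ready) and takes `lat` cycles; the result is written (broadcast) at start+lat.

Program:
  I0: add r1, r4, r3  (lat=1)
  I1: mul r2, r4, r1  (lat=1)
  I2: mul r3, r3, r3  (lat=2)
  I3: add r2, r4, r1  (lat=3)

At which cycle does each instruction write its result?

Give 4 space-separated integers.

I0 add r1: issue@1 deps=(None,None) exec_start@1 write@2
I1 mul r2: issue@2 deps=(None,0) exec_start@2 write@3
I2 mul r3: issue@3 deps=(None,None) exec_start@3 write@5
I3 add r2: issue@4 deps=(None,0) exec_start@4 write@7

Answer: 2 3 5 7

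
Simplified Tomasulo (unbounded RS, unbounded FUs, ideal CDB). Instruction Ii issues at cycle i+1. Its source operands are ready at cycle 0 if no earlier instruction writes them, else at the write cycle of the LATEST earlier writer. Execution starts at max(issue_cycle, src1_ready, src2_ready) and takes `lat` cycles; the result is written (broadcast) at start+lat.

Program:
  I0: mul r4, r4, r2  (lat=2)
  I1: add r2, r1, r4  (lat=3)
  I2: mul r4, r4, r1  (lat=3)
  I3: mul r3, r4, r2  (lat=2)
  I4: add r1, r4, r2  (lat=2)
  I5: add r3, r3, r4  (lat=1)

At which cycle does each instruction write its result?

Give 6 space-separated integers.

Answer: 3 6 6 8 8 9

Derivation:
I0 mul r4: issue@1 deps=(None,None) exec_start@1 write@3
I1 add r2: issue@2 deps=(None,0) exec_start@3 write@6
I2 mul r4: issue@3 deps=(0,None) exec_start@3 write@6
I3 mul r3: issue@4 deps=(2,1) exec_start@6 write@8
I4 add r1: issue@5 deps=(2,1) exec_start@6 write@8
I5 add r3: issue@6 deps=(3,2) exec_start@8 write@9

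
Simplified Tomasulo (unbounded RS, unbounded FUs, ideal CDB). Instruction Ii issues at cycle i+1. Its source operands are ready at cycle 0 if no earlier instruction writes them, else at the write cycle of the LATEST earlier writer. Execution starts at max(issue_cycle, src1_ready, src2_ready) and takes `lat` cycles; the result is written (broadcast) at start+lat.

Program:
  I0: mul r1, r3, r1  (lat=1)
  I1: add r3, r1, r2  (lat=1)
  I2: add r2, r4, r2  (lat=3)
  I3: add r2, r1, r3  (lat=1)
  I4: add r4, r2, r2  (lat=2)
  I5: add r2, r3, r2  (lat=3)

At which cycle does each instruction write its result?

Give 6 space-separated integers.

I0 mul r1: issue@1 deps=(None,None) exec_start@1 write@2
I1 add r3: issue@2 deps=(0,None) exec_start@2 write@3
I2 add r2: issue@3 deps=(None,None) exec_start@3 write@6
I3 add r2: issue@4 deps=(0,1) exec_start@4 write@5
I4 add r4: issue@5 deps=(3,3) exec_start@5 write@7
I5 add r2: issue@6 deps=(1,3) exec_start@6 write@9

Answer: 2 3 6 5 7 9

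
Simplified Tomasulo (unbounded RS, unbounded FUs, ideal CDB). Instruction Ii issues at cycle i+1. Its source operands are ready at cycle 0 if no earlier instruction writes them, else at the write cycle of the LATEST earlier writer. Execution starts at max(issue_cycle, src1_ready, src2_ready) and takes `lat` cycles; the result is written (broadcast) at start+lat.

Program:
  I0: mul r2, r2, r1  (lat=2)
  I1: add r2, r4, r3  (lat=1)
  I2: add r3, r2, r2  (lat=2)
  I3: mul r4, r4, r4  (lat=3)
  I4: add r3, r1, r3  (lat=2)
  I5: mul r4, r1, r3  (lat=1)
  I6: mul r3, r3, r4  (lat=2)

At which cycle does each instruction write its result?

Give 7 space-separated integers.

I0 mul r2: issue@1 deps=(None,None) exec_start@1 write@3
I1 add r2: issue@2 deps=(None,None) exec_start@2 write@3
I2 add r3: issue@3 deps=(1,1) exec_start@3 write@5
I3 mul r4: issue@4 deps=(None,None) exec_start@4 write@7
I4 add r3: issue@5 deps=(None,2) exec_start@5 write@7
I5 mul r4: issue@6 deps=(None,4) exec_start@7 write@8
I6 mul r3: issue@7 deps=(4,5) exec_start@8 write@10

Answer: 3 3 5 7 7 8 10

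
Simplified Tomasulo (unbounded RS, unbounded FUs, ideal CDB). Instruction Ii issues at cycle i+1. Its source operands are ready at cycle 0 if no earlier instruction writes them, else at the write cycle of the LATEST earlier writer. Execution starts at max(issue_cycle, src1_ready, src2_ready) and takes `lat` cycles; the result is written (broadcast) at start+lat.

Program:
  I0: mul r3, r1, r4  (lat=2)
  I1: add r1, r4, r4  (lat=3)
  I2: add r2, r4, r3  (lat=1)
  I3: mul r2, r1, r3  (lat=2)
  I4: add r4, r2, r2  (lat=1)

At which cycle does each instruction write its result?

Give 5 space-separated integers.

Answer: 3 5 4 7 8

Derivation:
I0 mul r3: issue@1 deps=(None,None) exec_start@1 write@3
I1 add r1: issue@2 deps=(None,None) exec_start@2 write@5
I2 add r2: issue@3 deps=(None,0) exec_start@3 write@4
I3 mul r2: issue@4 deps=(1,0) exec_start@5 write@7
I4 add r4: issue@5 deps=(3,3) exec_start@7 write@8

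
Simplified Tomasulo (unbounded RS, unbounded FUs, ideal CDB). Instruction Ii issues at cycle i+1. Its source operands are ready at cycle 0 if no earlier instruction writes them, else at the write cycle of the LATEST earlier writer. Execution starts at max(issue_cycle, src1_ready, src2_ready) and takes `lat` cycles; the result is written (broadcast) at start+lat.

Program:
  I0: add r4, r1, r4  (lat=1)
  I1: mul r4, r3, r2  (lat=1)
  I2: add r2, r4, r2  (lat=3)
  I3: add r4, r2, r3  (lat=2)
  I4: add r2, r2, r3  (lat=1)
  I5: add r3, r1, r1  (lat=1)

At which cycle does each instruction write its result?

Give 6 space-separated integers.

Answer: 2 3 6 8 7 7

Derivation:
I0 add r4: issue@1 deps=(None,None) exec_start@1 write@2
I1 mul r4: issue@2 deps=(None,None) exec_start@2 write@3
I2 add r2: issue@3 deps=(1,None) exec_start@3 write@6
I3 add r4: issue@4 deps=(2,None) exec_start@6 write@8
I4 add r2: issue@5 deps=(2,None) exec_start@6 write@7
I5 add r3: issue@6 deps=(None,None) exec_start@6 write@7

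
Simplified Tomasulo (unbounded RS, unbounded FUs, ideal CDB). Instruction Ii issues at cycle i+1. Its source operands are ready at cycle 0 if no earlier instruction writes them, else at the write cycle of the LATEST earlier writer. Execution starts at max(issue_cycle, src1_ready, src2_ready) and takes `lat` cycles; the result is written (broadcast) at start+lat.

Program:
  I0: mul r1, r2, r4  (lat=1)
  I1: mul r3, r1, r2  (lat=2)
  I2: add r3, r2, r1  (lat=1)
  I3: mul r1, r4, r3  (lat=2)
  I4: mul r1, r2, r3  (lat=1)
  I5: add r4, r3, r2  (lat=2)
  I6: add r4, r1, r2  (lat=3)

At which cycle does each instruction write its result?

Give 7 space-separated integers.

Answer: 2 4 4 6 6 8 10

Derivation:
I0 mul r1: issue@1 deps=(None,None) exec_start@1 write@2
I1 mul r3: issue@2 deps=(0,None) exec_start@2 write@4
I2 add r3: issue@3 deps=(None,0) exec_start@3 write@4
I3 mul r1: issue@4 deps=(None,2) exec_start@4 write@6
I4 mul r1: issue@5 deps=(None,2) exec_start@5 write@6
I5 add r4: issue@6 deps=(2,None) exec_start@6 write@8
I6 add r4: issue@7 deps=(4,None) exec_start@7 write@10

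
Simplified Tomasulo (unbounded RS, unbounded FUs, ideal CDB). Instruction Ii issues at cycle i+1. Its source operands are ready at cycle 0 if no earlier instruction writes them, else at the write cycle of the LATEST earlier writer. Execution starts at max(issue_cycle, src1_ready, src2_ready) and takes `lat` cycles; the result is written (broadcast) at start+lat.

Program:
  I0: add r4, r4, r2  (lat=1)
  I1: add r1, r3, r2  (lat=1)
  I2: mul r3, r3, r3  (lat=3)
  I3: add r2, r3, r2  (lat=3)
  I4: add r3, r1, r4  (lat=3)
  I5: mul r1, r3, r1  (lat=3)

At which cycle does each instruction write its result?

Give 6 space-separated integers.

I0 add r4: issue@1 deps=(None,None) exec_start@1 write@2
I1 add r1: issue@2 deps=(None,None) exec_start@2 write@3
I2 mul r3: issue@3 deps=(None,None) exec_start@3 write@6
I3 add r2: issue@4 deps=(2,None) exec_start@6 write@9
I4 add r3: issue@5 deps=(1,0) exec_start@5 write@8
I5 mul r1: issue@6 deps=(4,1) exec_start@8 write@11

Answer: 2 3 6 9 8 11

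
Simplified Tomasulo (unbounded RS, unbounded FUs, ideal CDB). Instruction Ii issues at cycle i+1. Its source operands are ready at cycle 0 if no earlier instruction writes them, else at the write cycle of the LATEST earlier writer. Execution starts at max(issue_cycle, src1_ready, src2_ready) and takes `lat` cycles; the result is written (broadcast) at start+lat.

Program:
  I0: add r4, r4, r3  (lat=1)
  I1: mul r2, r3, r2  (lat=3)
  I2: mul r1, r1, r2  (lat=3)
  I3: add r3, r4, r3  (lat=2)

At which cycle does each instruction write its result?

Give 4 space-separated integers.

Answer: 2 5 8 6

Derivation:
I0 add r4: issue@1 deps=(None,None) exec_start@1 write@2
I1 mul r2: issue@2 deps=(None,None) exec_start@2 write@5
I2 mul r1: issue@3 deps=(None,1) exec_start@5 write@8
I3 add r3: issue@4 deps=(0,None) exec_start@4 write@6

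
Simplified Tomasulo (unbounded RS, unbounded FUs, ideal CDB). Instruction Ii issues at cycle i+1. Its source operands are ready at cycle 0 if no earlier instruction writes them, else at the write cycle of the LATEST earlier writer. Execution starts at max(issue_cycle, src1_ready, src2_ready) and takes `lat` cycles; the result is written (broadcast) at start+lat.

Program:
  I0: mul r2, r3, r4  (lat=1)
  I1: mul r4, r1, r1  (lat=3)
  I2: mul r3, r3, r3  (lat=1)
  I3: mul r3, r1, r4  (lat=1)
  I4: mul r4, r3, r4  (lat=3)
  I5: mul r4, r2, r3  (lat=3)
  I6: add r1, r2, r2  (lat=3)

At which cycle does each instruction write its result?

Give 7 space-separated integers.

Answer: 2 5 4 6 9 9 10

Derivation:
I0 mul r2: issue@1 deps=(None,None) exec_start@1 write@2
I1 mul r4: issue@2 deps=(None,None) exec_start@2 write@5
I2 mul r3: issue@3 deps=(None,None) exec_start@3 write@4
I3 mul r3: issue@4 deps=(None,1) exec_start@5 write@6
I4 mul r4: issue@5 deps=(3,1) exec_start@6 write@9
I5 mul r4: issue@6 deps=(0,3) exec_start@6 write@9
I6 add r1: issue@7 deps=(0,0) exec_start@7 write@10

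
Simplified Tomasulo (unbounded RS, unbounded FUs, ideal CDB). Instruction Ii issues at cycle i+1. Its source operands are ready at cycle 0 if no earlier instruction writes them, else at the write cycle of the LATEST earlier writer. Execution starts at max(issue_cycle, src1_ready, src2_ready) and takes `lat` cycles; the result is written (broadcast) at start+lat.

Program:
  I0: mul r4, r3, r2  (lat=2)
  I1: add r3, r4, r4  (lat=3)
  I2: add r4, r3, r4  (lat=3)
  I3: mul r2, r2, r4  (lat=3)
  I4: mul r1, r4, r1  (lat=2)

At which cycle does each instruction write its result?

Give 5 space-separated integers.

Answer: 3 6 9 12 11

Derivation:
I0 mul r4: issue@1 deps=(None,None) exec_start@1 write@3
I1 add r3: issue@2 deps=(0,0) exec_start@3 write@6
I2 add r4: issue@3 deps=(1,0) exec_start@6 write@9
I3 mul r2: issue@4 deps=(None,2) exec_start@9 write@12
I4 mul r1: issue@5 deps=(2,None) exec_start@9 write@11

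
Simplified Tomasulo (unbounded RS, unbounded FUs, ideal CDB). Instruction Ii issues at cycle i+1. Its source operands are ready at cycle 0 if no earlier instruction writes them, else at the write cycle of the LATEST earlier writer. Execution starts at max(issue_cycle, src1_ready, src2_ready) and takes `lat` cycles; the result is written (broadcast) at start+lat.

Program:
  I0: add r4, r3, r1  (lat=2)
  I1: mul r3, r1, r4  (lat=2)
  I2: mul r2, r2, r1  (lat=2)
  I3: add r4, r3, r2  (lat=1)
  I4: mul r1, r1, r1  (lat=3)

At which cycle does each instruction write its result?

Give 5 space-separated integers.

Answer: 3 5 5 6 8

Derivation:
I0 add r4: issue@1 deps=(None,None) exec_start@1 write@3
I1 mul r3: issue@2 deps=(None,0) exec_start@3 write@5
I2 mul r2: issue@3 deps=(None,None) exec_start@3 write@5
I3 add r4: issue@4 deps=(1,2) exec_start@5 write@6
I4 mul r1: issue@5 deps=(None,None) exec_start@5 write@8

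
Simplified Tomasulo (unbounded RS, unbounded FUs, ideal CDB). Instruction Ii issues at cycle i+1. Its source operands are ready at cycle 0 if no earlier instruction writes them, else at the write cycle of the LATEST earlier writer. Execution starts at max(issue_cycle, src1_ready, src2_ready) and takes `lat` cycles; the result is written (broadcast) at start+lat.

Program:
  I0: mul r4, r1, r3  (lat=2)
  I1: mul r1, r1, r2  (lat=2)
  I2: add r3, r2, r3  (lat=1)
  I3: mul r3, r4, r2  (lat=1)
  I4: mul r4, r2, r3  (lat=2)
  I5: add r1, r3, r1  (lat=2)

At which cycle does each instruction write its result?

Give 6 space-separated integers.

I0 mul r4: issue@1 deps=(None,None) exec_start@1 write@3
I1 mul r1: issue@2 deps=(None,None) exec_start@2 write@4
I2 add r3: issue@3 deps=(None,None) exec_start@3 write@4
I3 mul r3: issue@4 deps=(0,None) exec_start@4 write@5
I4 mul r4: issue@5 deps=(None,3) exec_start@5 write@7
I5 add r1: issue@6 deps=(3,1) exec_start@6 write@8

Answer: 3 4 4 5 7 8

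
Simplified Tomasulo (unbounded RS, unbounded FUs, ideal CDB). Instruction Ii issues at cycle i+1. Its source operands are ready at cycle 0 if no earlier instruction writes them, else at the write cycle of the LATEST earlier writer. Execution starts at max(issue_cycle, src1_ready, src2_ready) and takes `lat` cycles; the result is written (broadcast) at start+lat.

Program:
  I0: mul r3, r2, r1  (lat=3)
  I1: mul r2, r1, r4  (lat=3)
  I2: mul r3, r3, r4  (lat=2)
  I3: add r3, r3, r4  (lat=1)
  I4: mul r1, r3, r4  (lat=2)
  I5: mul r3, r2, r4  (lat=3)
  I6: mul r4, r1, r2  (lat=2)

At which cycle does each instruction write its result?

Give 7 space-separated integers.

I0 mul r3: issue@1 deps=(None,None) exec_start@1 write@4
I1 mul r2: issue@2 deps=(None,None) exec_start@2 write@5
I2 mul r3: issue@3 deps=(0,None) exec_start@4 write@6
I3 add r3: issue@4 deps=(2,None) exec_start@6 write@7
I4 mul r1: issue@5 deps=(3,None) exec_start@7 write@9
I5 mul r3: issue@6 deps=(1,None) exec_start@6 write@9
I6 mul r4: issue@7 deps=(4,1) exec_start@9 write@11

Answer: 4 5 6 7 9 9 11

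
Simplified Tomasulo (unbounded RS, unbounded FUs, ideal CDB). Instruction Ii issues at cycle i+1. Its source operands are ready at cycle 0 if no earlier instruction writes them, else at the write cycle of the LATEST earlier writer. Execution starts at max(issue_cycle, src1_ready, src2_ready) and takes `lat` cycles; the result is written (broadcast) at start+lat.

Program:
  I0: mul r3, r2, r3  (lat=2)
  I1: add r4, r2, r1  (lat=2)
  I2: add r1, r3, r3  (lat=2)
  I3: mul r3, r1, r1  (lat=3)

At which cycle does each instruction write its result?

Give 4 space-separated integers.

I0 mul r3: issue@1 deps=(None,None) exec_start@1 write@3
I1 add r4: issue@2 deps=(None,None) exec_start@2 write@4
I2 add r1: issue@3 deps=(0,0) exec_start@3 write@5
I3 mul r3: issue@4 deps=(2,2) exec_start@5 write@8

Answer: 3 4 5 8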